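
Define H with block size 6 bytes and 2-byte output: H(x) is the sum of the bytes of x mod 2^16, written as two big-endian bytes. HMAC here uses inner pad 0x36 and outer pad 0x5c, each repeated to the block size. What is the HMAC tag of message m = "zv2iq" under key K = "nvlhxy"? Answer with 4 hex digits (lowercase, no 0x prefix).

01f5

Key "nvlhxy" = 6e 76 6c 68 78 79 is exactly B = 6 bytes: K' = 6e 76 6c 68 78 79.
K' ⊕ ipad = 58 40 5a 5e 4e 4f.  K' ⊕ opad = 32 2a 30 34 24 25.
Inner input = (K'⊕ipad) ∥ m = 58 40 5a 5e 4e 4f ∥ 7a 76 32 69 71.
Inner hash: sum = 88+64+90+94+78+79+122+118+50+105+113 = 1001 → 03 e9.
Outer input = (K'⊕opad) ∥ inner = 32 2a 30 34 24 25 ∥ 03 e9.
Outer hash (tag): sum = 50+42+48+52+36+37+3+233 = 501 → 01 f5.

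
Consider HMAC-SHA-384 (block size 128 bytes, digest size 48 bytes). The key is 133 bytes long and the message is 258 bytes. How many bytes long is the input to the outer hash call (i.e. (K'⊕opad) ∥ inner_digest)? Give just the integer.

Key is 133 > 128 bytes, so it is hashed to 48 bytes then zero-padded to 128: |K'| = 128.
Outer input = (K'⊕opad) ∥ H(inner) → 128 + 48 = 176 bytes.

176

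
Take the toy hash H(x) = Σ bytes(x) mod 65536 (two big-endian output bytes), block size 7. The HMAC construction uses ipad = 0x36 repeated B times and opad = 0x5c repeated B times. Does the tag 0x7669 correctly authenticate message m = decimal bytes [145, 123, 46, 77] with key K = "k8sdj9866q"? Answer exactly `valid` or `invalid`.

invalid

Key "k8sdj9866q" = 6b 38 73 64 6a 39 38 36 36 71 is 10 bytes > B = 7, so hash it first: H(key) = 03 32, then zero-pad to 7 bytes: K' = 03 32 00 00 00 00 00.
K' ⊕ ipad = 35 04 36 36 36 36 36; K' ⊕ opad = 5f 6e 5c 5c 5c 5c 5c.
Inner hash: sum = 53+4+54+54+54+54+54+145+123+46+77 = 718 → 02 ce.
Outer hash (recomputed tag): sum = 95+110+92+92+92+92+92+2+206 = 873 → 03 69.
Recomputed tag = 0369; claimed = 7669 → mismatch.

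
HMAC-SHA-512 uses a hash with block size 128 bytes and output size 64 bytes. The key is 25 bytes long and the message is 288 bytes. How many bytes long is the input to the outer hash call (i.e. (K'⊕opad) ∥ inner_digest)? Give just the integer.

192

Key is 25 ≤ 128 bytes, zero-padded: |K'| = 128.
Outer input = (K'⊕opad) ∥ H(inner) → 128 + 64 = 192 bytes.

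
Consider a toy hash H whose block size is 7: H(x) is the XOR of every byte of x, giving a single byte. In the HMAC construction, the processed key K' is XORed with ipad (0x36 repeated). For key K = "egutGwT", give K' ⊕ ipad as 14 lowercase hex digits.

Key "egutGwT" = 65 67 75 74 47 77 54 is exactly B = 7 bytes: K' = 65 67 75 74 47 77 54.
XOR each byte with 0x36: 65⊕36=53, 67⊕36=51, 75⊕36=43, 74⊕36=42, 47⊕36=71, 77⊕36=41, 54⊕36=62.

53514342714162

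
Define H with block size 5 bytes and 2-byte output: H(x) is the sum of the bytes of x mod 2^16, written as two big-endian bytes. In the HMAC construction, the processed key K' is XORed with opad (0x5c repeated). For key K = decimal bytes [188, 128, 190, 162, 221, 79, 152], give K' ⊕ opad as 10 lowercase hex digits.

Key decimal bytes [188, 128, 190, 162, 221, 79, 152] = bc 80 be a2 dd 4f 98 is 7 bytes > B = 5, so hash it first: H(key) = 04 60, then zero-pad to 5 bytes: K' = 04 60 00 00 00.
XOR each byte with 0x5c: 04⊕5c=58, 60⊕5c=3c, 00⊕5c=5c, 00⊕5c=5c, 00⊕5c=5c.

583c5c5c5c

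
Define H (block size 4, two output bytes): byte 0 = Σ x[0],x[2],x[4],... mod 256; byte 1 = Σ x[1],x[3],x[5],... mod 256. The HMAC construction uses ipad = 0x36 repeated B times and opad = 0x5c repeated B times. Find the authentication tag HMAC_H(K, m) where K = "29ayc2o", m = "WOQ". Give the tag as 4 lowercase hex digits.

c66b

Key "29ayc2o" = 32 39 61 79 63 32 6f is 7 bytes > B = 4, so hash it first: H(key) = 65 e4, then zero-pad to 4 bytes: K' = 65 e4 00 00.
K' ⊕ ipad = 53 d2 36 36.  K' ⊕ opad = 39 b8 5c 5c.
Inner input = (K'⊕ipad) ∥ m = 53 d2 36 36 ∥ 57 4f 51.
Inner hash: even-index sum = 305 mod 256 = 49; odd-index sum = 343 mod 256 = 87 → 31 57.
Outer input = (K'⊕opad) ∥ inner = 39 b8 5c 5c ∥ 31 57.
Outer hash (tag): even-index sum = 198 mod 256 = 198; odd-index sum = 363 mod 256 = 107 → c6 6b.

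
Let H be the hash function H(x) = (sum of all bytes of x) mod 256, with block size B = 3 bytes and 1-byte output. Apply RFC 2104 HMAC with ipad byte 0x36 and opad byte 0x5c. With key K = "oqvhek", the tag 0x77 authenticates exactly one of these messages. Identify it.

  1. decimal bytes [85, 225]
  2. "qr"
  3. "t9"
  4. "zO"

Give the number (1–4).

Key "oqvhek" = 6f 71 76 68 65 6b is 6 bytes > B = 3, so hash it first: H(key) = 8e, then zero-pad to 3 bytes: K' = 8e 00 00.
K' ⊕ ipad = b8 36 36; K' ⊕ opad = d2 5c 5c.
m1: inner = H(b8 36 36 55 e1) = 5a; tag = H(d2 5c 5c 5a) = e4
m2: inner = H(b8 36 36 71 72) = 07; tag = H(d2 5c 5c 07) = 91
m3: inner = H(b8 36 36 74 39) = d1; tag = H(d2 5c 5c d1) = 5b
m4: inner = H(b8 36 36 7a 4f) = ed; tag = H(d2 5c 5c ed) = 77 ← matches

4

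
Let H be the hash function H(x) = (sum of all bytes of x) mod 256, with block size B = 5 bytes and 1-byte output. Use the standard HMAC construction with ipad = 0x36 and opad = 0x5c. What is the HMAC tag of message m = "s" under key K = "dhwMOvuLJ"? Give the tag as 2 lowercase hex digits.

Key "dhwMOvuLJ" = 64 68 77 4d 4f 76 75 4c 4a is 9 bytes > B = 5, so hash it first: H(key) = 60, then zero-pad to 5 bytes: K' = 60 00 00 00 00.
K' ⊕ ipad = 56 36 36 36 36.  K' ⊕ opad = 3c 5c 5c 5c 5c.
Inner input = (K'⊕ipad) ∥ m = 56 36 36 36 36 ∥ 73.
Inner hash: sum = 86+54+54+54+54+115 = 417; mod 256 = 161 → a1.
Outer input = (K'⊕opad) ∥ inner = 3c 5c 5c 5c 5c ∥ a1.
Outer hash (tag): sum = 60+92+92+92+92+161 = 589; mod 256 = 77 → 4d.

4d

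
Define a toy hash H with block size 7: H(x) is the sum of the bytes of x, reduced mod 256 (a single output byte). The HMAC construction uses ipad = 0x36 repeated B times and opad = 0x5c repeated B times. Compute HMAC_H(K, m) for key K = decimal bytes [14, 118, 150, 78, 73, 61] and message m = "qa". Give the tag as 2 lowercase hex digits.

Key decimal bytes [14, 118, 150, 78, 73, 61] = 0e 76 96 4e 49 3d is 6 bytes ≤ B = 7; zero-pad to 7 bytes: K' = 0e 76 96 4e 49 3d 00.
K' ⊕ ipad = 38 40 a0 78 7f 0b 36.  K' ⊕ opad = 52 2a ca 12 15 61 5c.
Inner input = (K'⊕ipad) ∥ m = 38 40 a0 78 7f 0b 36 ∥ 71 61.
Inner hash: sum = 56+64+160+120+127+11+54+113+97 = 802; mod 256 = 34 → 22.
Outer input = (K'⊕opad) ∥ inner = 52 2a ca 12 15 61 5c ∥ 22.
Outer hash (tag): sum = 82+42+202+18+21+97+92+34 = 588; mod 256 = 76 → 4c.

4c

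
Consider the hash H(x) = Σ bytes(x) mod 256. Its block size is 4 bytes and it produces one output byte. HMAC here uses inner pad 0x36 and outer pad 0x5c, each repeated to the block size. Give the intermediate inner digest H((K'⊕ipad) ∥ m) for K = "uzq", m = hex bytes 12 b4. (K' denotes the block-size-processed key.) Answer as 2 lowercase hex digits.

Key "uzq" = 75 7a 71 is 3 bytes ≤ B = 4; zero-pad to 4 bytes: K' = 75 7a 71 00.
K' ⊕ ipad = 43 4c 47 36.
Inner input = 43 4c 47 36 ∥ 12 b4.
Inner hash: sum = 67+76+71+54+18+180 = 466; mod 256 = 210 → d2.

d2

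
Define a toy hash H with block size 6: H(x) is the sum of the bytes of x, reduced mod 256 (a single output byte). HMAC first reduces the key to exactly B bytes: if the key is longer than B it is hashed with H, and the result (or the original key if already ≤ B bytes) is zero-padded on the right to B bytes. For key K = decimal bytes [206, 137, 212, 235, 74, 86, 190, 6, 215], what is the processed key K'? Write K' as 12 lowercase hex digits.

|K| = 9 > B = 6, so first hash the key.
H(K): sum = 206+137+212+235+74+86+190+6+215 = 1361; mod 256 = 81 → 51.
Zero-pad H(K) = 51 to 6 bytes: K' = 51 00 00 00 00 00.

510000000000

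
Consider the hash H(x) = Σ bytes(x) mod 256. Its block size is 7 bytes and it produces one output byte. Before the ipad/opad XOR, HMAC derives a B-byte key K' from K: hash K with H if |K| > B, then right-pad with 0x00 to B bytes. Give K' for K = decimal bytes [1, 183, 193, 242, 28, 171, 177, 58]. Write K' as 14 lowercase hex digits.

1d000000000000

|K| = 8 > B = 7, so first hash the key.
H(K): sum = 1+183+193+242+28+171+177+58 = 1053; mod 256 = 29 → 1d.
Zero-pad H(K) = 1d to 7 bytes: K' = 1d 00 00 00 00 00 00.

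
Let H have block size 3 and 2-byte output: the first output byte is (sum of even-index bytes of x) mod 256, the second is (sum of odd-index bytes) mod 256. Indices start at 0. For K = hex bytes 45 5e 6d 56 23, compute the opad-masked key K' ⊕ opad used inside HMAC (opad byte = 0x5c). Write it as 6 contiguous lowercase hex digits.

Key hex bytes 45 5e 6d 56 23 is 5 bytes > B = 3, so hash it first: H(key) = d5 b4, then zero-pad to 3 bytes: K' = d5 b4 00.
XOR each byte with 0x5c: d5⊕5c=89, b4⊕5c=e8, 00⊕5c=5c.

89e85c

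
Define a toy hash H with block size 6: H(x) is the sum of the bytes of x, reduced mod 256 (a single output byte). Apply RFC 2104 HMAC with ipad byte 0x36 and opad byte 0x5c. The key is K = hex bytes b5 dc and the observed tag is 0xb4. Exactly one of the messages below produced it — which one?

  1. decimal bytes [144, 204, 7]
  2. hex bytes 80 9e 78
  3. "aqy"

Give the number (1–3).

Key hex bytes b5 dc is 2 bytes ≤ B = 6; zero-pad to 6 bytes: K' = b5 dc 00 00 00 00.
K' ⊕ ipad = 83 ea 36 36 36 36; K' ⊕ opad = e9 80 5c 5c 5c 5c.
m1: inner = H(83 ea 36 36 36 36 90 cc 07) = a8; tag = H(e9 80 5c 5c 5c 5c a8) = 81
m2: inner = H(83 ea 36 36 36 36 80 9e 78) = db; tag = H(e9 80 5c 5c 5c 5c db) = b4 ← matches
m3: inner = H(83 ea 36 36 36 36 61 71 79) = 90; tag = H(e9 80 5c 5c 5c 5c 90) = 69

2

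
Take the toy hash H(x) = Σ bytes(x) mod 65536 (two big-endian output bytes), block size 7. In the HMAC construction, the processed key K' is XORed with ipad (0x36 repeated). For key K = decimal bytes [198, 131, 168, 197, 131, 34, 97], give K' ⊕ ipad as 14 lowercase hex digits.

f0b59ef3b51457

Key decimal bytes [198, 131, 168, 197, 131, 34, 97] = c6 83 a8 c5 83 22 61 is exactly B = 7 bytes: K' = c6 83 a8 c5 83 22 61.
XOR each byte with 0x36: c6⊕36=f0, 83⊕36=b5, a8⊕36=9e, c5⊕36=f3, 83⊕36=b5, 22⊕36=14, 61⊕36=57.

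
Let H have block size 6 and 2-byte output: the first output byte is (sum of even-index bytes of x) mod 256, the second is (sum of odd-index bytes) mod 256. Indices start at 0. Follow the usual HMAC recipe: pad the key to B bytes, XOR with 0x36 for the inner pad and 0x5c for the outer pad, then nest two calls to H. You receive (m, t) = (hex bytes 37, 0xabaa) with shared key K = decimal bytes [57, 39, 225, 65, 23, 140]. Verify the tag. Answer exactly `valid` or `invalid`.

Key decimal bytes [57, 39, 225, 65, 23, 140] = 39 27 e1 41 17 8c is exactly B = 6 bytes: K' = 39 27 e1 41 17 8c.
K' ⊕ ipad = 0f 11 d7 77 21 ba; K' ⊕ opad = 65 7b bd 1d 4b d0.
Inner hash: even-index sum = 318 mod 256 = 62; odd-index sum = 322 mod 256 = 66 → 3e 42.
Outer hash (recomputed tag): even-index sum = 427 mod 256 = 171; odd-index sum = 426 mod 256 = 170 → ab aa.
Recomputed tag = abaa; claimed = abaa → match.

valid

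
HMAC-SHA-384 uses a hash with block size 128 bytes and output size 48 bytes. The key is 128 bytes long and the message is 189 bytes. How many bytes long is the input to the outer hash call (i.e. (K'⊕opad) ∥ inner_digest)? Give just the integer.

Key is 128 ≤ 128 bytes, zero-padded: |K'| = 128.
Outer input = (K'⊕opad) ∥ H(inner) → 128 + 48 = 176 bytes.

176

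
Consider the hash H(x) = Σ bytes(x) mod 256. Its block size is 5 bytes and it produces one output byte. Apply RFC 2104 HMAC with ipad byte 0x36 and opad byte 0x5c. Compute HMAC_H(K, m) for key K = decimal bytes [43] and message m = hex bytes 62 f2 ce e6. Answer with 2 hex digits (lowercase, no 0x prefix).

e4

Key decimal bytes [43] = 2b is 1 byte ≤ B = 5; zero-pad to 5 bytes: K' = 2b 00 00 00 00.
K' ⊕ ipad = 1d 36 36 36 36.  K' ⊕ opad = 77 5c 5c 5c 5c.
Inner input = (K'⊕ipad) ∥ m = 1d 36 36 36 36 ∥ 62 f2 ce e6.
Inner hash: sum = 29+54+54+54+54+98+242+206+230 = 1021; mod 256 = 253 → fd.
Outer input = (K'⊕opad) ∥ inner = 77 5c 5c 5c 5c ∥ fd.
Outer hash (tag): sum = 119+92+92+92+92+253 = 740; mod 256 = 228 → e4.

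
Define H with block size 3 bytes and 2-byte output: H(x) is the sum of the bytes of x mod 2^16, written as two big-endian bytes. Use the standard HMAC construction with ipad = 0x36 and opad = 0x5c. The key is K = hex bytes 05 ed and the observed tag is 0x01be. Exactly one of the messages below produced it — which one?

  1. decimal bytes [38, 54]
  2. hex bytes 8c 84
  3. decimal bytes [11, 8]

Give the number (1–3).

3

Key hex bytes 05 ed is 2 bytes ≤ B = 3; zero-pad to 3 bytes: K' = 05 ed 00.
K' ⊕ ipad = 33 db 36; K' ⊕ opad = 59 b1 5c.
m1: inner = H(33 db 36 26 36) = 01 a0; tag = H(59 b1 5c 01 a0) = 0207
m2: inner = H(33 db 36 8c 84) = 02 54; tag = H(59 b1 5c 02 54) = 01bc
m3: inner = H(33 db 36 0b 08) = 01 57; tag = H(59 b1 5c 01 57) = 01be ← matches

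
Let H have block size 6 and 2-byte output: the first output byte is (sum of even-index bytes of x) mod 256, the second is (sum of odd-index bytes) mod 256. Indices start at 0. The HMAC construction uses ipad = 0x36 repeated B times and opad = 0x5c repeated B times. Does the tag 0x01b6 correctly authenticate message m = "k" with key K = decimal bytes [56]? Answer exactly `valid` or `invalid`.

Key decimal bytes [56] = 38 is 1 byte ≤ B = 6; zero-pad to 6 bytes: K' = 38 00 00 00 00 00.
K' ⊕ ipad = 0e 36 36 36 36 36; K' ⊕ opad = 64 5c 5c 5c 5c 5c.
Inner hash: even-index sum = 229 mod 256 = 229; odd-index sum = 162 mod 256 = 162 → e5 a2.
Outer hash (recomputed tag): even-index sum = 513 mod 256 = 1; odd-index sum = 438 mod 256 = 182 → 01 b6.
Recomputed tag = 01b6; claimed = 01b6 → match.

valid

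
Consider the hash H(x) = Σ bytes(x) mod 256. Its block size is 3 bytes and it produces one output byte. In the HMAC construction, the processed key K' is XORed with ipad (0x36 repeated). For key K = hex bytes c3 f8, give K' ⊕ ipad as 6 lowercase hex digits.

f5ce36

Key hex bytes c3 f8 is 2 bytes ≤ B = 3; zero-pad to 3 bytes: K' = c3 f8 00.
XOR each byte with 0x36: c3⊕36=f5, f8⊕36=ce, 00⊕36=36.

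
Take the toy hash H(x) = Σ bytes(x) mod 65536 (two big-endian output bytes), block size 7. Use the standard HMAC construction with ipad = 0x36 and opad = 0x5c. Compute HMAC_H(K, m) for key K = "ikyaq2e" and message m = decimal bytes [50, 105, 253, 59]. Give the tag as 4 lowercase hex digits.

Key "ikyaq2e" = 69 6b 79 61 71 32 65 is exactly B = 7 bytes: K' = 69 6b 79 61 71 32 65.
K' ⊕ ipad = 5f 5d 4f 57 47 04 53.  K' ⊕ opad = 35 37 25 3d 2d 6e 39.
Inner input = (K'⊕ipad) ∥ m = 5f 5d 4f 57 47 04 53 ∥ 32 69 fd 3b.
Inner hash: sum = 95+93+79+87+71+4+83+50+105+253+59 = 979 → 03 d3.
Outer input = (K'⊕opad) ∥ inner = 35 37 25 3d 2d 6e 39 ∥ 03 d3.
Outer hash (tag): sum = 53+55+37+61+45+110+57+3+211 = 632 → 02 78.

0278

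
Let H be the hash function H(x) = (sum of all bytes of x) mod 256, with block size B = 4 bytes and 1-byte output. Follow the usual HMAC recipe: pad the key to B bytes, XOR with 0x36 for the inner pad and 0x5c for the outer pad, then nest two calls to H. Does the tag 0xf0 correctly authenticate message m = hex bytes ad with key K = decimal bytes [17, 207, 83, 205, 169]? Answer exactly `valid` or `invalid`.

invalid

Key decimal bytes [17, 207, 83, 205, 169] = 11 cf 53 cd a9 is 5 bytes > B = 4, so hash it first: H(key) = a9, then zero-pad to 4 bytes: K' = a9 00 00 00.
K' ⊕ ipad = 9f 36 36 36; K' ⊕ opad = f5 5c 5c 5c.
Inner hash: sum = 159+54+54+54+173 = 494; mod 256 = 238 → ee.
Outer hash (recomputed tag): sum = 245+92+92+92+238 = 759; mod 256 = 247 → f7.
Recomputed tag = f7; claimed = f0 → mismatch.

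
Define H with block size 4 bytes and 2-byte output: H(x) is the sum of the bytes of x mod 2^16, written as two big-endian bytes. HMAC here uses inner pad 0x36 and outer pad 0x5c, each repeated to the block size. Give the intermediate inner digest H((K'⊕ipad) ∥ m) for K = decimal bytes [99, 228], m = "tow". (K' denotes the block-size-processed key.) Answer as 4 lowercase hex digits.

Key decimal bytes [99, 228] = 63 e4 is 2 bytes ≤ B = 4; zero-pad to 4 bytes: K' = 63 e4 00 00.
K' ⊕ ipad = 55 d2 36 36.
Inner input = 55 d2 36 36 ∥ 74 6f 77.
Inner hash: sum = 85+210+54+54+116+111+119 = 749 → 02 ed.

02ed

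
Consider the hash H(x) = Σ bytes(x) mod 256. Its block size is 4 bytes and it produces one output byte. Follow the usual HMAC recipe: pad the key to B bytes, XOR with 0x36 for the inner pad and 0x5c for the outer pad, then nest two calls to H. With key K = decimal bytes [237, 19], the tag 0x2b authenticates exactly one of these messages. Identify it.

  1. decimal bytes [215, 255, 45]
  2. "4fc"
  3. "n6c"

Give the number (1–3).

3

Key decimal bytes [237, 19] = ed 13 is 2 bytes ≤ B = 4; zero-pad to 4 bytes: K' = ed 13 00 00.
K' ⊕ ipad = db 25 36 36; K' ⊕ opad = b1 4f 5c 5c.
m1: inner = H(db 25 36 36 d7 ff 2d) = 6f; tag = H(b1 4f 5c 5c 6f) = 27
m2: inner = H(db 25 36 36 34 66 63) = 69; tag = H(b1 4f 5c 5c 69) = 21
m3: inner = H(db 25 36 36 6e 36 63) = 73; tag = H(b1 4f 5c 5c 73) = 2b ← matches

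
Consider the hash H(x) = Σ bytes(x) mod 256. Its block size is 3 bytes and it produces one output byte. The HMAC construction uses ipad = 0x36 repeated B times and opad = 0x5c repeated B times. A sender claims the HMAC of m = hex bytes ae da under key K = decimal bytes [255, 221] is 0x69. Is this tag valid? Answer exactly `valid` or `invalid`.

Key decimal bytes [255, 221] = ff dd is 2 bytes ≤ B = 3; zero-pad to 3 bytes: K' = ff dd 00.
K' ⊕ ipad = c9 eb 36; K' ⊕ opad = a3 81 5c.
Inner hash: sum = 201+235+54+174+218 = 882; mod 256 = 114 → 72.
Outer hash (recomputed tag): sum = 163+129+92+114 = 498; mod 256 = 242 → f2.
Recomputed tag = f2; claimed = 69 → mismatch.

invalid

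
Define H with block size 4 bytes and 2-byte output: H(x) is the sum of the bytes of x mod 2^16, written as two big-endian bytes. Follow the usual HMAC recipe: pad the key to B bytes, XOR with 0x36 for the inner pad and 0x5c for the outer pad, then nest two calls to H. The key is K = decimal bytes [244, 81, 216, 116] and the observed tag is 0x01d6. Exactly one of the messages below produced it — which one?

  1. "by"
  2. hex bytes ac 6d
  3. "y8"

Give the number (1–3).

2

Key decimal bytes [244, 81, 216, 116] = f4 51 d8 74 is exactly B = 4 bytes: K' = f4 51 d8 74.
K' ⊕ ipad = c2 67 ee 42; K' ⊕ opad = a8 0d 84 28.
m1: inner = H(c2 67 ee 42 62 79) = 03 34; tag = H(a8 0d 84 28 03 34) = 0198
m2: inner = H(c2 67 ee 42 ac 6d) = 03 72; tag = H(a8 0d 84 28 03 72) = 01d6 ← matches
m3: inner = H(c2 67 ee 42 79 38) = 03 0a; tag = H(a8 0d 84 28 03 0a) = 016e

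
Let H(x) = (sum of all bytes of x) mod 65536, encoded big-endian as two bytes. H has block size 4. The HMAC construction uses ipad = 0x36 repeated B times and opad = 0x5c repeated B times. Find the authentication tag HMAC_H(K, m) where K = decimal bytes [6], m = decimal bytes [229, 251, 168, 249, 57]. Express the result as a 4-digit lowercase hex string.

Key decimal bytes [6] = 06 is 1 byte ≤ B = 4; zero-pad to 4 bytes: K' = 06 00 00 00.
K' ⊕ ipad = 30 36 36 36.  K' ⊕ opad = 5a 5c 5c 5c.
Inner input = (K'⊕ipad) ∥ m = 30 36 36 36 ∥ e5 fb a8 f9 39.
Inner hash: sum = 48+54+54+54+229+251+168+249+57 = 1164 → 04 8c.
Outer input = (K'⊕opad) ∥ inner = 5a 5c 5c 5c ∥ 04 8c.
Outer hash (tag): sum = 90+92+92+92+4+140 = 510 → 01 fe.

01fe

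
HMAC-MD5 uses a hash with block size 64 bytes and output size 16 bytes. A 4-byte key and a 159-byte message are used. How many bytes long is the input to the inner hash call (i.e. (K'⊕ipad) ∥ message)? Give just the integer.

223

Key is 4 ≤ 64 bytes, zero-padded: |K'| = 64.
Inner input = (K'⊕ipad) ∥ m → 64 + 159 = 223 bytes.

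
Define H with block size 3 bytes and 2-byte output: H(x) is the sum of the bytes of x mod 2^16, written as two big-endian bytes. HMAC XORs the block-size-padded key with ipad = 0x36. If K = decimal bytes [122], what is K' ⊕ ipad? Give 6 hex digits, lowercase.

Key decimal bytes [122] = 7a is 1 byte ≤ B = 3; zero-pad to 3 bytes: K' = 7a 00 00.
XOR each byte with 0x36: 7a⊕36=4c, 00⊕36=36, 00⊕36=36.

4c3636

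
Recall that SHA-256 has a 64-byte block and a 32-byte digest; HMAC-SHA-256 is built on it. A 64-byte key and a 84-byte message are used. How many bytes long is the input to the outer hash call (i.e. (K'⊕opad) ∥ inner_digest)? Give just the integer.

96

Key is 64 ≤ 64 bytes, zero-padded: |K'| = 64.
Outer input = (K'⊕opad) ∥ H(inner) → 64 + 32 = 96 bytes.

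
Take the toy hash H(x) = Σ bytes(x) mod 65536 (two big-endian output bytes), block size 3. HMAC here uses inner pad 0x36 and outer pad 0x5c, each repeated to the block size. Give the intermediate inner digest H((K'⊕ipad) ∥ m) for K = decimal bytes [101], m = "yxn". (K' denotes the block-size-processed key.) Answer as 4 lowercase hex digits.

021e

Key decimal bytes [101] = 65 is 1 byte ≤ B = 3; zero-pad to 3 bytes: K' = 65 00 00.
K' ⊕ ipad = 53 36 36.
Inner input = 53 36 36 ∥ 79 78 6e.
Inner hash: sum = 83+54+54+121+120+110 = 542 → 02 1e.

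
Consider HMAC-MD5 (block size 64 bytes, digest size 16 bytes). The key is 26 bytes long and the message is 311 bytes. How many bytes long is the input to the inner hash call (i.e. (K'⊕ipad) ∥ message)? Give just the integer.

375

Key is 26 ≤ 64 bytes, zero-padded: |K'| = 64.
Inner input = (K'⊕ipad) ∥ m → 64 + 311 = 375 bytes.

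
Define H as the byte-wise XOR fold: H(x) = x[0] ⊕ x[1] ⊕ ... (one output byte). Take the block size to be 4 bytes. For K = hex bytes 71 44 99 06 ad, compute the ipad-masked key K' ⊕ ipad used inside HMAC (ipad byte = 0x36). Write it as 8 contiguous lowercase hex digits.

31363636

Key hex bytes 71 44 99 06 ad is 5 bytes > B = 4, so hash it first: H(key) = 07, then zero-pad to 4 bytes: K' = 07 00 00 00.
XOR each byte with 0x36: 07⊕36=31, 00⊕36=36, 00⊕36=36, 00⊕36=36.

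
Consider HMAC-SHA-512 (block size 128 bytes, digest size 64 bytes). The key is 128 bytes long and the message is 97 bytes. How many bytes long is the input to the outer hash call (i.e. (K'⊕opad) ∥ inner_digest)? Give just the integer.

192

Key is 128 ≤ 128 bytes, zero-padded: |K'| = 128.
Outer input = (K'⊕opad) ∥ H(inner) → 128 + 64 = 192 bytes.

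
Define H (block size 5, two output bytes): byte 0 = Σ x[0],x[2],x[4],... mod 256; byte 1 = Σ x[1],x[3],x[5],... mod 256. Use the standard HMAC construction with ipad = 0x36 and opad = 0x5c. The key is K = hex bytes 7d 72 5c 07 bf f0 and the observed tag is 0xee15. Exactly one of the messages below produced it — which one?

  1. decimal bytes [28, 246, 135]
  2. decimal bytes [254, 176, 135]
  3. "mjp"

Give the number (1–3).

3

Key hex bytes 7d 72 5c 07 bf f0 is 6 bytes > B = 5, so hash it first: H(key) = 98 69, then zero-pad to 5 bytes: K' = 98 69 00 00 00.
K' ⊕ ipad = ae 5f 36 36 36; K' ⊕ opad = c4 35 5c 5c 5c.
m1: inner = H(ae 5f 36 36 36 1c f6 87) = 10 38; tag = H(c4 35 5c 5c 5c 10 38) = b4a1
m2: inner = H(ae 5f 36 36 36 fe b0 87) = ca 1a; tag = H(c4 35 5c 5c 5c ca 1a) = 965b
m3: inner = H(ae 5f 36 36 36 6d 6a 70) = 84 72; tag = H(c4 35 5c 5c 5c 84 72) = ee15 ← matches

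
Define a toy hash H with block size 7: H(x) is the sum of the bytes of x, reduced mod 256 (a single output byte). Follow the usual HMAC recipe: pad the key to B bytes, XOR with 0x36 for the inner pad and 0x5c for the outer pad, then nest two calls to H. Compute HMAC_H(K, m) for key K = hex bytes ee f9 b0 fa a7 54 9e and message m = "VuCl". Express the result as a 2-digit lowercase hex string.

bc

Key hex bytes ee f9 b0 fa a7 54 9e is exactly B = 7 bytes: K' = ee f9 b0 fa a7 54 9e.
K' ⊕ ipad = d8 cf 86 cc 91 62 a8.  K' ⊕ opad = b2 a5 ec a6 fb 08 c2.
Inner input = (K'⊕ipad) ∥ m = d8 cf 86 cc 91 62 a8 ∥ 56 75 43 6c.
Inner hash: sum = 216+207+134+204+145+98+168+86+117+67+108 = 1550; mod 256 = 14 → 0e.
Outer input = (K'⊕opad) ∥ inner = b2 a5 ec a6 fb 08 c2 ∥ 0e.
Outer hash (tag): sum = 178+165+236+166+251+8+194+14 = 1212; mod 256 = 188 → bc.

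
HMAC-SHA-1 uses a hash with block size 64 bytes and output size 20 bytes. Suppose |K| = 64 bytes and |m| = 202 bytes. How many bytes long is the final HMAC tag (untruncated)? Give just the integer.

20

The tag is one SHA-1 digest: 20 bytes.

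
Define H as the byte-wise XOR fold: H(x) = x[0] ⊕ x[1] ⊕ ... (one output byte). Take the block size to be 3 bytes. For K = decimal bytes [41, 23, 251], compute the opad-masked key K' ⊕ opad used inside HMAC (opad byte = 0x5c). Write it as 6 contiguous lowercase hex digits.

Key decimal bytes [41, 23, 251] = 29 17 fb is exactly B = 3 bytes: K' = 29 17 fb.
XOR each byte with 0x5c: 29⊕5c=75, 17⊕5c=4b, fb⊕5c=a7.

754ba7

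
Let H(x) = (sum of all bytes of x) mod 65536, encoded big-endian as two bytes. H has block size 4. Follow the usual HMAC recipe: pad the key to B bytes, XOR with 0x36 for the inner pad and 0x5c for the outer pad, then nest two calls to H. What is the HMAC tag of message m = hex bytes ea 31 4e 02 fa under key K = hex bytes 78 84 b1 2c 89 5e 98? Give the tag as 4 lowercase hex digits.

0192

Key hex bytes 78 84 b1 2c 89 5e 98 is 7 bytes > B = 4, so hash it first: H(key) = 03 58, then zero-pad to 4 bytes: K' = 03 58 00 00.
K' ⊕ ipad = 35 6e 36 36.  K' ⊕ opad = 5f 04 5c 5c.
Inner input = (K'⊕ipad) ∥ m = 35 6e 36 36 ∥ ea 31 4e 02 fa.
Inner hash: sum = 53+110+54+54+234+49+78+2+250 = 884 → 03 74.
Outer input = (K'⊕opad) ∥ inner = 5f 04 5c 5c ∥ 03 74.
Outer hash (tag): sum = 95+4+92+92+3+116 = 402 → 01 92.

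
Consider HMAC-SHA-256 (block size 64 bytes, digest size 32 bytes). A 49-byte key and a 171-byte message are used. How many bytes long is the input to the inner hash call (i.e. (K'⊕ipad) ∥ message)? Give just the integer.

Key is 49 ≤ 64 bytes, zero-padded: |K'| = 64.
Inner input = (K'⊕ipad) ∥ m → 64 + 171 = 235 bytes.

235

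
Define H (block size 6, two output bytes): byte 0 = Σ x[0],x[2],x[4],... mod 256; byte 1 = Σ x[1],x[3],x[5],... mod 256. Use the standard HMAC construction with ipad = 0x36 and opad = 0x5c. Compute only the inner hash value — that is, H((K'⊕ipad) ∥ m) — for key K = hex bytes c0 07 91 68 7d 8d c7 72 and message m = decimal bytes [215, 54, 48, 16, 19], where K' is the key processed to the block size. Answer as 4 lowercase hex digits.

Key hex bytes c0 07 91 68 7d 8d c7 72 is 8 bytes > B = 6, so hash it first: H(key) = 95 6e, then zero-pad to 6 bytes: K' = 95 6e 00 00 00 00.
K' ⊕ ipad = a3 58 36 36 36 36.
Inner input = a3 58 36 36 36 36 ∥ d7 36 30 10 13.
Inner hash: even-index sum = 553 mod 256 = 41; odd-index sum = 266 mod 256 = 10 → 29 0a.

290a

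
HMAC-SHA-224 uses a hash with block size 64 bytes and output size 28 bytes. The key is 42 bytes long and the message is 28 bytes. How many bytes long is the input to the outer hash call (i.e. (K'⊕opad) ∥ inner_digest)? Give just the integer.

Key is 42 ≤ 64 bytes, zero-padded: |K'| = 64.
Outer input = (K'⊕opad) ∥ H(inner) → 64 + 28 = 92 bytes.

92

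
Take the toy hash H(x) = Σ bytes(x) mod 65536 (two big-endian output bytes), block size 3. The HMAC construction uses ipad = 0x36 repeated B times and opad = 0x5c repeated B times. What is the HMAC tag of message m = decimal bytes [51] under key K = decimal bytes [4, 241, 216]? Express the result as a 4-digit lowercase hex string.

Key decimal bytes [4, 241, 216] = 04 f1 d8 is exactly B = 3 bytes: K' = 04 f1 d8.
K' ⊕ ipad = 32 c7 ee.  K' ⊕ opad = 58 ad 84.
Inner input = (K'⊕ipad) ∥ m = 32 c7 ee ∥ 33.
Inner hash: sum = 50+199+238+51 = 538 → 02 1a.
Outer input = (K'⊕opad) ∥ inner = 58 ad 84 ∥ 02 1a.
Outer hash (tag): sum = 88+173+132+2+26 = 421 → 01 a5.

01a5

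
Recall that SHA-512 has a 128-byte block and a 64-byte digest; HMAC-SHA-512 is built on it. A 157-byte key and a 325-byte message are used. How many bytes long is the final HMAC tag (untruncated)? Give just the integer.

64

The tag is one SHA-512 digest: 64 bytes.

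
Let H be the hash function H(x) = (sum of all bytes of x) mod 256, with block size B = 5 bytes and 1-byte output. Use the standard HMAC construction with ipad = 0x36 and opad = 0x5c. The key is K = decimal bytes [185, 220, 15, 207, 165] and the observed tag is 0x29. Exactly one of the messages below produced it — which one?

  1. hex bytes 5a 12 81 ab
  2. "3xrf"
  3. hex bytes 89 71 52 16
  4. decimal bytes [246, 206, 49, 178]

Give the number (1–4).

Key decimal bytes [185, 220, 15, 207, 165] = b9 dc 0f cf a5 is exactly B = 5 bytes: K' = b9 dc 0f cf a5.
K' ⊕ ipad = 8f ea 39 f9 93; K' ⊕ opad = e5 80 53 93 f9.
m1: inner = H(8f ea 39 f9 93 5a 12 81 ab) = d6; tag = H(e5 80 53 93 f9 d6) = 1a
m2: inner = H(8f ea 39 f9 93 33 78 72 66) = c1; tag = H(e5 80 53 93 f9 c1) = 05
m3: inner = H(8f ea 39 f9 93 89 71 52 16) = a0; tag = H(e5 80 53 93 f9 a0) = e4
m4: inner = H(8f ea 39 f9 93 f6 ce 31 b2) = e5; tag = H(e5 80 53 93 f9 e5) = 29 ← matches

4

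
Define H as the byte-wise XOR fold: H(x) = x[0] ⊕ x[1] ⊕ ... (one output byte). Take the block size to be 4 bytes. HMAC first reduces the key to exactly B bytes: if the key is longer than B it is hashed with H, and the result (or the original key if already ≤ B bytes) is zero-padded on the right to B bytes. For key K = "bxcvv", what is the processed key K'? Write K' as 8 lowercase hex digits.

|K| = 5 > B = 4, so first hash the key.
H(K): XOR 62⊕78⊕63⊕76⊕76 = 79.
Zero-pad H(K) = 79 to 4 bytes: K' = 79 00 00 00.

79000000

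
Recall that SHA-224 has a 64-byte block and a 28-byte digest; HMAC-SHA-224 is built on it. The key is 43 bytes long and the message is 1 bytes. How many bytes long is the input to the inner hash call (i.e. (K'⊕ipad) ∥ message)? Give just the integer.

65

Key is 43 ≤ 64 bytes, zero-padded: |K'| = 64.
Inner input = (K'⊕ipad) ∥ m → 64 + 1 = 65 bytes.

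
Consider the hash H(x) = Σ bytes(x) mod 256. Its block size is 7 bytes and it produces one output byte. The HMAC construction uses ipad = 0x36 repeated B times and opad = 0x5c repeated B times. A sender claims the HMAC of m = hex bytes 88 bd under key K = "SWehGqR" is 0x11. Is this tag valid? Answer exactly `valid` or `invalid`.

Key "SWehGqR" = 53 57 65 68 47 71 52 is exactly B = 7 bytes: K' = 53 57 65 68 47 71 52.
K' ⊕ ipad = 65 61 53 5e 71 47 64; K' ⊕ opad = 0f 0b 39 34 1b 2d 0e.
Inner hash: sum = 101+97+83+94+113+71+100+136+189 = 984; mod 256 = 216 → d8.
Outer hash (recomputed tag): sum = 15+11+57+52+27+45+14+216 = 437; mod 256 = 181 → b5.
Recomputed tag = b5; claimed = 11 → mismatch.

invalid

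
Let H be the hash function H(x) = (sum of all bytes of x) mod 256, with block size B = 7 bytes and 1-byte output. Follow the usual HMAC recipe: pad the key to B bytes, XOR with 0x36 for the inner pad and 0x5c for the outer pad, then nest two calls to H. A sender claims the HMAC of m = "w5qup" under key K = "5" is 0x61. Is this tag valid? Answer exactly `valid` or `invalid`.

invalid

Key "5" = 35 is 1 byte ≤ B = 7; zero-pad to 7 bytes: K' = 35 00 00 00 00 00 00.
K' ⊕ ipad = 03 36 36 36 36 36 36; K' ⊕ opad = 69 5c 5c 5c 5c 5c 5c.
Inner hash: sum = 3+54+54+54+54+54+54+119+53+113+117+112 = 841; mod 256 = 73 → 49.
Outer hash (recomputed tag): sum = 105+92+92+92+92+92+92+73 = 730; mod 256 = 218 → da.
Recomputed tag = da; claimed = 61 → mismatch.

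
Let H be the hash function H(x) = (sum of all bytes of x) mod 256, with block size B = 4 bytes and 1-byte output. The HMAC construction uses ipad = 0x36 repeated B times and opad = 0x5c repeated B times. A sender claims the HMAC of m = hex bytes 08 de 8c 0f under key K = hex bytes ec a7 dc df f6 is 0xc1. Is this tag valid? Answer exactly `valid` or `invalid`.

valid

Key hex bytes ec a7 dc df f6 is 5 bytes > B = 4, so hash it first: H(key) = 44, then zero-pad to 4 bytes: K' = 44 00 00 00.
K' ⊕ ipad = 72 36 36 36; K' ⊕ opad = 18 5c 5c 5c.
Inner hash: sum = 114+54+54+54+8+222+140+15 = 661; mod 256 = 149 → 95.
Outer hash (recomputed tag): sum = 24+92+92+92+149 = 449; mod 256 = 193 → c1.
Recomputed tag = c1; claimed = c1 → match.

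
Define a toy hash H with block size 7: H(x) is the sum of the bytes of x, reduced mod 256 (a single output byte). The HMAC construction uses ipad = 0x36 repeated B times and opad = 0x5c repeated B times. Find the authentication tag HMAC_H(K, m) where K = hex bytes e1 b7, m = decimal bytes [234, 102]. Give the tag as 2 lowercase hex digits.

Key hex bytes e1 b7 is 2 bytes ≤ B = 7; zero-pad to 7 bytes: K' = e1 b7 00 00 00 00 00.
K' ⊕ ipad = d7 81 36 36 36 36 36.  K' ⊕ opad = bd eb 5c 5c 5c 5c 5c.
Inner input = (K'⊕ipad) ∥ m = d7 81 36 36 36 36 36 ∥ ea 66.
Inner hash: sum = 215+129+54+54+54+54+54+234+102 = 950; mod 256 = 182 → b6.
Outer input = (K'⊕opad) ∥ inner = bd eb 5c 5c 5c 5c 5c ∥ b6.
Outer hash (tag): sum = 189+235+92+92+92+92+92+182 = 1066; mod 256 = 42 → 2a.

2a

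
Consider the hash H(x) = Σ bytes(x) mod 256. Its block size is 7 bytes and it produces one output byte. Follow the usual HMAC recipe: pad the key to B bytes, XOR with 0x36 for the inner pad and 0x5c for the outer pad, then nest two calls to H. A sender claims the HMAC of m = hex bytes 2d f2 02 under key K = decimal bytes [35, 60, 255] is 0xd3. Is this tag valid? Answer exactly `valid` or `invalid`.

valid

Key decimal bytes [35, 60, 255] = 23 3c ff is 3 bytes ≤ B = 7; zero-pad to 7 bytes: K' = 23 3c ff 00 00 00 00.
K' ⊕ ipad = 15 0a c9 36 36 36 36; K' ⊕ opad = 7f 60 a3 5c 5c 5c 5c.
Inner hash: sum = 21+10+201+54+54+54+54+45+242+2 = 737; mod 256 = 225 → e1.
Outer hash (recomputed tag): sum = 127+96+163+92+92+92+92+225 = 979; mod 256 = 211 → d3.
Recomputed tag = d3; claimed = d3 → match.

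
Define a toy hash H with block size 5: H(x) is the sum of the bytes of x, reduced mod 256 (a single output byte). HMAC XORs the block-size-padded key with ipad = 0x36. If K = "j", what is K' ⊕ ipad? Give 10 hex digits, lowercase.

Key "j" = 6a is 1 byte ≤ B = 5; zero-pad to 5 bytes: K' = 6a 00 00 00 00.
XOR each byte with 0x36: 6a⊕36=5c, 00⊕36=36, 00⊕36=36, 00⊕36=36, 00⊕36=36.

5c36363636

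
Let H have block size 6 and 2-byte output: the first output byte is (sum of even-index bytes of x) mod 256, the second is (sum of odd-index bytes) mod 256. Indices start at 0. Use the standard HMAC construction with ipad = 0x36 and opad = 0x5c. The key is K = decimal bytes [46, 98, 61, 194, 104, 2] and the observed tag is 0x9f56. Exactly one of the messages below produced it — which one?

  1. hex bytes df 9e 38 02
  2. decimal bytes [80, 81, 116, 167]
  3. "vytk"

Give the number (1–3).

Key decimal bytes [46, 98, 61, 194, 104, 2] = 2e 62 3d c2 68 02 is exactly B = 6 bytes: K' = 2e 62 3d c2 68 02.
K' ⊕ ipad = 18 54 0b f4 5e 34; K' ⊕ opad = 72 3e 61 9e 34 5e.
m1: inner = H(18 54 0b f4 5e 34 df 9e 38 02) = 98 1c; tag = H(72 3e 61 9e 34 5e 98 1c) = 9f56 ← matches
m2: inner = H(18 54 0b f4 5e 34 50 51 74 a7) = 45 74; tag = H(72 3e 61 9e 34 5e 45 74) = 4cae
m3: inner = H(18 54 0b f4 5e 34 76 79 74 6b) = 6b 60; tag = H(72 3e 61 9e 34 5e 6b 60) = 729a

1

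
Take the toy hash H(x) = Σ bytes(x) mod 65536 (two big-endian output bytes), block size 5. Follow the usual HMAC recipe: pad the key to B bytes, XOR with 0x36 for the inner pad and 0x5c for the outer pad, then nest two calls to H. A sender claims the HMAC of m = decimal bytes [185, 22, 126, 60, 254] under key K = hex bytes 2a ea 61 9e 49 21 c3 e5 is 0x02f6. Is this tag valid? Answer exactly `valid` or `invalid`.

invalid

Key hex bytes 2a ea 61 9e 49 21 c3 e5 is 8 bytes > B = 5, so hash it first: H(key) = 04 25, then zero-pad to 5 bytes: K' = 04 25 00 00 00.
K' ⊕ ipad = 32 13 36 36 36; K' ⊕ opad = 58 79 5c 5c 5c.
Inner hash: sum = 50+19+54+54+54+185+22+126+60+254 = 878 → 03 6e.
Outer hash (recomputed tag): sum = 88+121+92+92+92+3+110 = 598 → 02 56.
Recomputed tag = 0256; claimed = 02f6 → mismatch.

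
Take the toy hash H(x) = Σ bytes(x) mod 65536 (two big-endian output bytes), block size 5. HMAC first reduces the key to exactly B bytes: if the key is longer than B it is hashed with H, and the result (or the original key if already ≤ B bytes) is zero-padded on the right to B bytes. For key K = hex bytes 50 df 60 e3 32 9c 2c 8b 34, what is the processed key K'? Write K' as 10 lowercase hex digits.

|K| = 9 > B = 5, so first hash the key.
H(K): sum = 80+223+96+227+50+156+44+139+52 = 1067 → 04 2b.
Zero-pad H(K) = 04 2b to 5 bytes: K' = 04 2b 00 00 00.

042b000000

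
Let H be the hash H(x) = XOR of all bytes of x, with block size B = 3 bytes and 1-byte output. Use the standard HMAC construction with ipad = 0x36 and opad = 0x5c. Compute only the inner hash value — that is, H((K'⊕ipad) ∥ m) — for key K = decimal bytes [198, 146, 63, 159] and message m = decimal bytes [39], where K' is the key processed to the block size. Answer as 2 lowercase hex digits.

Key decimal bytes [198, 146, 63, 159] = c6 92 3f 9f is 4 bytes > B = 3, so hash it first: H(key) = f4, then zero-pad to 3 bytes: K' = f4 00 00.
K' ⊕ ipad = c2 36 36.
Inner input = c2 36 36 ∥ 27.
Inner hash: XOR c2⊕36⊕36⊕27 = e5.

e5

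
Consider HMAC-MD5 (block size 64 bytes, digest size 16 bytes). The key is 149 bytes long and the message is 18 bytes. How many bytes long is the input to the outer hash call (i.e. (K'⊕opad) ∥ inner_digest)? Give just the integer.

Key is 149 > 64 bytes, so it is hashed to 16 bytes then zero-padded to 64: |K'| = 64.
Outer input = (K'⊕opad) ∥ H(inner) → 64 + 16 = 80 bytes.

80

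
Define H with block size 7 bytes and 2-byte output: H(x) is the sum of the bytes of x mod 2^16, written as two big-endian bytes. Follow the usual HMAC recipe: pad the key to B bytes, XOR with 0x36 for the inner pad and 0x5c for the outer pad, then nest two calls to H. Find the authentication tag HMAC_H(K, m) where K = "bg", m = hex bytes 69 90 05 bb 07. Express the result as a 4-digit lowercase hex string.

Key "bg" = 62 67 is 2 bytes ≤ B = 7; zero-pad to 7 bytes: K' = 62 67 00 00 00 00 00.
K' ⊕ ipad = 54 51 36 36 36 36 36.  K' ⊕ opad = 3e 3b 5c 5c 5c 5c 5c.
Inner input = (K'⊕ipad) ∥ m = 54 51 36 36 36 36 36 ∥ 69 90 05 bb 07.
Inner hash: sum = 84+81+54+54+54+54+54+105+144+5+187+7 = 883 → 03 73.
Outer input = (K'⊕opad) ∥ inner = 3e 3b 5c 5c 5c 5c 5c ∥ 03 73.
Outer hash (tag): sum = 62+59+92+92+92+92+92+3+115 = 699 → 02 bb.

02bb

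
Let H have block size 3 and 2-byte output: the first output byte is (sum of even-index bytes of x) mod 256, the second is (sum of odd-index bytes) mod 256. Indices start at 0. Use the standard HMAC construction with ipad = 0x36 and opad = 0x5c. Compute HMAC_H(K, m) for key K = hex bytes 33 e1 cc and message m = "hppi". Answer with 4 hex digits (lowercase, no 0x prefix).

ae95

Key hex bytes 33 e1 cc is exactly B = 3 bytes: K' = 33 e1 cc.
K' ⊕ ipad = 05 d7 fa.  K' ⊕ opad = 6f bd 90.
Inner input = (K'⊕ipad) ∥ m = 05 d7 fa ∥ 68 70 70 69.
Inner hash: even-index sum = 472 mod 256 = 216; odd-index sum = 431 mod 256 = 175 → d8 af.
Outer input = (K'⊕opad) ∥ inner = 6f bd 90 ∥ d8 af.
Outer hash (tag): even-index sum = 430 mod 256 = 174; odd-index sum = 405 mod 256 = 149 → ae 95.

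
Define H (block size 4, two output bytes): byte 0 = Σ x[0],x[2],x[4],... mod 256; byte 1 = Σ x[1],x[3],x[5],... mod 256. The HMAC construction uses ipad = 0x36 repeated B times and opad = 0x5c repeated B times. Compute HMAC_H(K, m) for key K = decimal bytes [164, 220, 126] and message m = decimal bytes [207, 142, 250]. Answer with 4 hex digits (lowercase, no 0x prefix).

bd8a

Key decimal bytes [164, 220, 126] = a4 dc 7e is 3 bytes ≤ B = 4; zero-pad to 4 bytes: K' = a4 dc 7e 00.
K' ⊕ ipad = 92 ea 48 36.  K' ⊕ opad = f8 80 22 5c.
Inner input = (K'⊕ipad) ∥ m = 92 ea 48 36 ∥ cf 8e fa.
Inner hash: even-index sum = 675 mod 256 = 163; odd-index sum = 430 mod 256 = 174 → a3 ae.
Outer input = (K'⊕opad) ∥ inner = f8 80 22 5c ∥ a3 ae.
Outer hash (tag): even-index sum = 445 mod 256 = 189; odd-index sum = 394 mod 256 = 138 → bd 8a.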